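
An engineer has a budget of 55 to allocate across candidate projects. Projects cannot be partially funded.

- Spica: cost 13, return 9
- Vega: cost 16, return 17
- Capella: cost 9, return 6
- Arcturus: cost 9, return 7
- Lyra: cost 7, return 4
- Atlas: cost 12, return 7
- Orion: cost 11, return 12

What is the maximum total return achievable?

This is a 0-1 knapsack instance.
Vega + Capella + Arcturus + Lyra + Orion: cost 16 + 9 + 9 + 7 + 11 = 52 ≤ 55, return 17 + 6 + 7 + 4 + 12 = 46.
Vega + Arcturus + Lyra + Atlas + Orion: cost 16 + 9 + 7 + 12 + 11 = 55 ≤ 55, return 17 + 7 + 4 + 7 + 12 = 47.
Best is Vega, Arcturus, Lyra, Atlas, and Orion with total return 47.

47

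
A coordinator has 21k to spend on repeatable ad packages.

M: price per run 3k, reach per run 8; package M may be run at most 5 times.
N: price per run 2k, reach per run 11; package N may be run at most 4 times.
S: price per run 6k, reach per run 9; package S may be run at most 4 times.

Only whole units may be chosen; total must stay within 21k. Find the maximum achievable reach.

76

This is a bounded integer knapsack.
5×M and 3×N: price 21 ≤ 21, reach 5·8 + 3·11 = 73.
4×M and 4×N: price 20 ≤ 21, reach 4·8 + 4·11 = 76.
Best is 76.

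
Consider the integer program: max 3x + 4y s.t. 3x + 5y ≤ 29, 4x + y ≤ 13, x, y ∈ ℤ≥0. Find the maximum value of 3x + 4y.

(x,y)=(1,5) is feasible, giving 23.
(x,y)=(2,4) is feasible, giving 22.
(x,y)=(0,5) is feasible, giving 20.
Maximum is 23 at (x,y)=(1,5).

23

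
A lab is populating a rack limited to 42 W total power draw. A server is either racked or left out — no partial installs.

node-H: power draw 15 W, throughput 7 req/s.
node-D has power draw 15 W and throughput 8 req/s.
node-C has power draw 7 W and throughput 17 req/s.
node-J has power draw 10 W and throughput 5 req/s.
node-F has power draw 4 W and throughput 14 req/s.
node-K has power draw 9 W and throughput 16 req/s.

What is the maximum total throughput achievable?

55

node-D + node-C + node-F + node-K: power draw 15 + 7 + 4 + 9 = 35 ≤ 42, throughput 8 + 17 + 14 + 16 = 55.
node-H + node-C + node-F + node-K: power draw 15 + 7 + 4 + 9 = 35 ≤ 42, throughput 7 + 17 + 14 + 16 = 54.
Best is node-D, node-C, node-F, and node-K with total throughput 55.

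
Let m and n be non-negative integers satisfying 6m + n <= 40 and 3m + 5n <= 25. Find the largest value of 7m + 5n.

47

(m,n)=(6,1): 6·6+1·1=37≤40, 3·6+5·1=23≤25, objective 47.
(m,n)=(5,2): 6·5+1·2=32≤40, 3·5+5·2=25≤25, objective 45.
(m,n)=(6,0): 6·6+1·0=36≤40, 3·6+5·0=18≤25, objective 42.
(m,n)=(5,1): 6·5+1·1=31≤40, 3·5+5·1=20≤25, objective 40.
Maximum is 47 at (m,n)=(6,1).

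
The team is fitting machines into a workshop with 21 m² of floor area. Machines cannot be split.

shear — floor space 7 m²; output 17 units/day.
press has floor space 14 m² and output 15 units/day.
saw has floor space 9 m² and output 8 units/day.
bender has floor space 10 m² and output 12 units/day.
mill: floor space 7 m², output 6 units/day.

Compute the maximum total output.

shear + press: floor space 7 + 14 = 21 ≤ 21, output 17 + 15 = 32.
shear + saw: floor space 7 + 9 = 16 ≤ 21, output 17 + 8 = 25.
shear + bender: floor space 7 + 10 = 17 ≤ 21, output 17 + 12 = 29.
Best is shear and press with total output 32.

32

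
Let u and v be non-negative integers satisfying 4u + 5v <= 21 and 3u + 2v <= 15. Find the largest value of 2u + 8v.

32

(u,v)=(0,4): 4·0+5·4=20≤21, 3·0+2·4=8≤15, objective 32.
(u,v)=(1,3): 4·1+5·3=19≤21, 3·1+2·3=9≤15, objective 26.
(u,v)=(0,3): 4·0+5·3=15≤21, 3·0+2·3=6≤15, objective 24.
No feasible integer point exceeds 32.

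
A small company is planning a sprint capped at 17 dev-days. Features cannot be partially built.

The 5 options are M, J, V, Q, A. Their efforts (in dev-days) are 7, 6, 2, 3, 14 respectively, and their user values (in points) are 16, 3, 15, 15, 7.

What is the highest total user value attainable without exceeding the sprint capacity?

Allowing fractional choices, the relaxed optimum would be about 48.5, but features are indivisible.
M + V + Q: effort 7 + 2 + 3 = 12 ≤ 17, user value 16 + 15 + 15 = 46.
M + J + V: effort 7 + 6 + 2 = 15 ≤ 17, user value 16 + 3 + 15 = 34.
Best is M, V, and Q with total user value 46.

46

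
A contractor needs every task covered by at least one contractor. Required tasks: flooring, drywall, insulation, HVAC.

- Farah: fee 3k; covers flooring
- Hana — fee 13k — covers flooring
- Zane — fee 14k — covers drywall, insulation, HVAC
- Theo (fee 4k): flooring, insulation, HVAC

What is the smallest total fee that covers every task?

17

The greedy cost-per-new-task heuristic would pick Theo and Zane for 18, but a cheaper cover exists.
Choose Farah and Zane: together they cover flooring, drywall, insulation, HVAC — every task.
Total fee: 3 + 14 = 17.
No cover costs less than 17.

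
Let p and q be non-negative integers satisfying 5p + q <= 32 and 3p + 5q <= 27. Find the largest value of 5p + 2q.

32

(p,q)=(6,1): 5·6+1·1=31≤32, 3·6+5·1=23≤27, objective 32.
(p,q)=(6,0): 5·6+1·0=30≤32, 3·6+5·0=18≤27, objective 30.
No feasible integer point exceeds 32.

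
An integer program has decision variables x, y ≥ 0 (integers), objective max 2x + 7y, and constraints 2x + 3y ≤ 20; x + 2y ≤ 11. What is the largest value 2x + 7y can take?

(x,y)=(1,5): 2·1+3·5=17≤20, 1·1+2·5=11≤11, objective 37.
(x,y)=(0,5): 2·0+3·5=15≤20, 1·0+2·5=10≤11, objective 35.
(x,y)=(2,4): 2·2+3·4=16≤20, 1·2+2·4=10≤11, objective 32.
(x,y)=(1,4): 2·1+3·4=14≤20, 1·1+2·4=9≤11, objective 30.
Maximum is 37 at (x,y)=(1,5).

37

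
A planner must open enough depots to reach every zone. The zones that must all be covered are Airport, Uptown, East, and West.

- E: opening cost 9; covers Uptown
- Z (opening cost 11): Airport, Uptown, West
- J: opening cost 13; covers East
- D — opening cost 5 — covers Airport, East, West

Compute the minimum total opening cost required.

Choose E and D: together they cover Airport, Uptown, East, West — every zone.
Total opening cost: 9 + 5 = 14.
No cover costs less than 14.

14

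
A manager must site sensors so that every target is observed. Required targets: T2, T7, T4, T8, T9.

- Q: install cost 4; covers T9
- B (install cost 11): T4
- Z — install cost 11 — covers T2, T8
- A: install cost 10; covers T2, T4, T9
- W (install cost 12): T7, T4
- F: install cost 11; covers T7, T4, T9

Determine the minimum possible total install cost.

The greedy cost-per-new-target heuristic would pick A, Z, and F for 32, but a cheaper cover exists.
Choose Z and F: together they cover T2, T7, T4, T8, T9 — every target.
Total install cost: 11 + 11 = 22.
No cover costs less than 22.

22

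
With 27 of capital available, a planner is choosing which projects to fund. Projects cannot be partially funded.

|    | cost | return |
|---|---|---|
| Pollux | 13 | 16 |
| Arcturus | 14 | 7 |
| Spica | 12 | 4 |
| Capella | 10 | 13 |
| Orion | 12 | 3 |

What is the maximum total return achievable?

29

Pollux + Capella: cost 13 + 10 = 23 ≤ 27, return 16 + 13 = 29.
Pollux + Arcturus: cost 13 + 14 = 27 ≤ 27, return 16 + 7 = 23.
Arcturus + Capella: cost 14 + 10 = 24 ≤ 27, return 7 + 13 = 20.
Best is Pollux and Capella with total return 29.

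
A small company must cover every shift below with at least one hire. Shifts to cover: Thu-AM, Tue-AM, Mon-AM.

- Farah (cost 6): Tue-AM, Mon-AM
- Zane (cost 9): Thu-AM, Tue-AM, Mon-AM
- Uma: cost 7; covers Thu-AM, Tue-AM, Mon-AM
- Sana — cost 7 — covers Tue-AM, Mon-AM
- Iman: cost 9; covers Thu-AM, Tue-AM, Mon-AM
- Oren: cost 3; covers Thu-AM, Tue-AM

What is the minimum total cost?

The greedy cost-per-new-shift heuristic would pick Oren and Farah for 9, but a cheaper cover exists.
Uma alone covers Thu-AM, Tue-AM, Mon-AM — every shift.
Total cost: 7.
No cover costs less than 7.

7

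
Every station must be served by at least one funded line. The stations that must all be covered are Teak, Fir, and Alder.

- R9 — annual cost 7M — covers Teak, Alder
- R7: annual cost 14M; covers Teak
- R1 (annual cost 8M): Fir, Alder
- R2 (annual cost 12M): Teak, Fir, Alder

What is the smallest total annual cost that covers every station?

12

R2 alone covers Teak, Fir, Alder — every station.
Total annual cost: 12.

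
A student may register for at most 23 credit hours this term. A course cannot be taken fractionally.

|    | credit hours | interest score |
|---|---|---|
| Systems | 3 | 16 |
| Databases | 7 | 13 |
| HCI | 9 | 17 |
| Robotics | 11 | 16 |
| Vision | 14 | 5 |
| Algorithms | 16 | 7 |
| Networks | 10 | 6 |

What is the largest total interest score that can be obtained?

Take Systems, HCI, and Robotics: credit hours 3 + 9 + 11 = 23 ≤ 23, interest score 16 + 17 + 16 = 49.
No other feasible combination does better.

49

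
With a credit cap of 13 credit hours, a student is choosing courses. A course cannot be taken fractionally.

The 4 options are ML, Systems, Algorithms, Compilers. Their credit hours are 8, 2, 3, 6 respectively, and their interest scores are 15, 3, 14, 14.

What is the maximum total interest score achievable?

Allowing fractional choices, the relaxed optimum would be about 35.5, but courses are indivisible.
ML + Algorithms: credit hours 8 + 3 = 11 ≤ 13, interest score 15 + 14 = 29.
Systems + Algorithms + Compilers: credit hours 2 + 3 + 6 = 11 ≤ 13, interest score 3 + 14 + 14 = 31.
ML + Systems + Algorithms: credit hours 8 + 2 + 3 = 13 ≤ 13, interest score 15 + 3 + 14 = 32.
Best is ML, Systems, and Algorithms with total interest score 32.

32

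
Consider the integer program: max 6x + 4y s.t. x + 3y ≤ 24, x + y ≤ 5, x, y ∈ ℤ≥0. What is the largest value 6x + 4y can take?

30

(x,y)=(5,0): 1·5+3·0=5≤24, 1·5+1·0=5≤5, objective 30.
(x,y)=(4,1): 1·4+3·1=7≤24, 1·4+1·1=5≤5, objective 28.
(x,y)=(4,0): 1·4+3·0=4≤24, 1·4+1·0=4≤5, objective 24.
Maximum is 30 at (x,y)=(5,0).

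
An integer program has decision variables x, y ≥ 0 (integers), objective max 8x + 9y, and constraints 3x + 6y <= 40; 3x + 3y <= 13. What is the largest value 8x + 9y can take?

Relaxing integrality, the LP optimum is 39.00 at (x,y) = (0, 4.33), which is not an integer point.
(x,y)=(0,4): 3·0+6·4=24≤40, 3·0+3·4=12≤13, objective 36.
(x,y)=(1,3): 3·1+6·3=21≤40, 3·1+3·3=12≤13, objective 35.
(x,y)=(0,3): 3·0+6·3=18≤40, 3·0+3·3=9≤13, objective 27.
The best lattice point is (0,4), giving 36.

36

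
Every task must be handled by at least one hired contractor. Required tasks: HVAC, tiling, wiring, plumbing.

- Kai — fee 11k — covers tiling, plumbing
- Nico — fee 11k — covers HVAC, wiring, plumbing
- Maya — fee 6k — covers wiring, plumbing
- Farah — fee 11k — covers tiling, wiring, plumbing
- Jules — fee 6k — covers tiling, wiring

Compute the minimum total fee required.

The greedy cost-per-new-task heuristic would pick Maya, Jules, and Nico for 23, but a cheaper cover exists.
Choose Nico and Jules: together they cover HVAC, tiling, wiring, plumbing — every task.
Total fee: 11 + 6 = 17.
No cover costs less than 17.

17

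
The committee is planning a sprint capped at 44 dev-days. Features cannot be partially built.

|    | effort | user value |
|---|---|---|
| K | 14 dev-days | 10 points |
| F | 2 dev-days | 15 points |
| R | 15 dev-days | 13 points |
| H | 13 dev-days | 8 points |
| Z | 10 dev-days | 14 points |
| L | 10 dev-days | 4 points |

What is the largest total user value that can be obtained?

Take K, F, R, and Z: effort 14 + 2 + 15 + 10 = 41 ≤ 44, user value 10 + 15 + 13 + 14 = 52.
No other feasible combination does better.

52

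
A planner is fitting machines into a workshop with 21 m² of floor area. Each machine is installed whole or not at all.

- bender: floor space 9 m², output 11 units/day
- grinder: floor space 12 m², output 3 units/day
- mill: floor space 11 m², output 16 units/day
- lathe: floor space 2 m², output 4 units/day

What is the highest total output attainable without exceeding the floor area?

27

Allowing fractional choices, the relaxed optimum would be about 29.8, but machines are indivisible.
mill + lathe: floor space 11 + 2 = 13 ≤ 21, output 16 + 4 = 20.
bender + mill: floor space 9 + 11 = 20 ≤ 21, output 11 + 16 = 27.
Best is bender and mill with total output 27.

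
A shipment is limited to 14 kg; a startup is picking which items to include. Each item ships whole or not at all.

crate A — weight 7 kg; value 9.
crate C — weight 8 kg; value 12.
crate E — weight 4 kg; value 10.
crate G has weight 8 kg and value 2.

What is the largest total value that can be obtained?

Treat it as a binary knapsack problem.
crate A + crate E: weight 7 + 4 = 11 ≤ 14, value 9 + 10 = 19.
crate C + crate E: weight 8 + 4 = 12 ≤ 14, value 12 + 10 = 22.
Best is crate C and crate E with total value 22.

22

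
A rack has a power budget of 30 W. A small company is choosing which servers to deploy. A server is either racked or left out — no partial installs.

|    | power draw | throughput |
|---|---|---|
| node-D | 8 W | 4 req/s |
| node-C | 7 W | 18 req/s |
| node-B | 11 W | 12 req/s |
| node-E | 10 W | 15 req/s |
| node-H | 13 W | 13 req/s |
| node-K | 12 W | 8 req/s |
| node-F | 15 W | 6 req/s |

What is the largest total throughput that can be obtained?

This is an integer program with binary decision variables.
Allowing fractional choices, the relaxed optimum would be about 47.0, but servers are indivisible.
node-C + node-E + node-H: power draw 7 + 10 + 13 = 30 ≤ 30, throughput 18 + 15 + 13 = 46.
node-C + node-E + node-K: power draw 7 + 10 + 12 = 29 ≤ 30, throughput 18 + 15 + 8 = 41.
node-C + node-B + node-E: power draw 7 + 11 + 10 = 28 ≤ 30, throughput 18 + 12 + 15 = 45.
Best is node-C, node-E, and node-H with total throughput 46.

46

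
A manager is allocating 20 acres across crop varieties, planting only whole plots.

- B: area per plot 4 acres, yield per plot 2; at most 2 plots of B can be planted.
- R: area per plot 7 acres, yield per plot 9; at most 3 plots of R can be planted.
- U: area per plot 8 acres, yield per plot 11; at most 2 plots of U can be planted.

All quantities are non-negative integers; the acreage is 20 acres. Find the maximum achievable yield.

2×U: area 16 ≤ 20, yield 2·11 = 22.
1×B and 2×U: area 20 ≤ 20, yield 1·2 + 2·11 = 24.
Best is 24.

24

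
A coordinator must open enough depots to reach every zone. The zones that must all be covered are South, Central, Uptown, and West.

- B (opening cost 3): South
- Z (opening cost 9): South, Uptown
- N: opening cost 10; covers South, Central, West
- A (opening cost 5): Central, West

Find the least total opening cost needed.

The greedy cost-per-new-zone heuristic would pick A, B, and Z for 17, but a cheaper cover exists.
Choose Z and A: together they cover South, Central, Uptown, West — every zone.
Total opening cost: 9 + 5 = 14.
No cover costs less than 14.

14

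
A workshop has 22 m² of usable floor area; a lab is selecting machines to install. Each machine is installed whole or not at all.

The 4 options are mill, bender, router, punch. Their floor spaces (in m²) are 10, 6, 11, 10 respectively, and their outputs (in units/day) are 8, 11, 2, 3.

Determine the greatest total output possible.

This is a 0-1 knapsack instance.
Allowing fractional choices, the relaxed optimum would be about 20.8, but machines are indivisible.
bender + punch: floor space 6 + 10 = 16 ≤ 22, output 11 + 3 = 14.
mill + bender: floor space 10 + 6 = 16 ≤ 22, output 8 + 11 = 19.
Best is mill and bender with total output 19.

19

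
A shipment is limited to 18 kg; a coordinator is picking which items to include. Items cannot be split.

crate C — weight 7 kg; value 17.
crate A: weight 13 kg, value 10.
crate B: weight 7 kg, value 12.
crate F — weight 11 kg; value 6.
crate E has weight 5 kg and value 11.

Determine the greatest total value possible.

29

Take crate C and crate B: weight 7 + 7 = 14 ≤ 18, value 17 + 12 = 29.
No other feasible combination does better.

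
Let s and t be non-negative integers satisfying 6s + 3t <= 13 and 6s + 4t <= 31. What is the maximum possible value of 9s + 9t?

36

The continuous relaxation peaks at (0, 4.33) with value 39.00; rounding to a feasible lattice point costs some objective.
(s,t)=(0,4): 6·0+3·4=12≤13, 6·0+4·4=16≤31, objective 36.
(s,t)=(0,3): 6·0+3·3=9≤13, 6·0+4·3=12≤31, objective 27.
No feasible integer point exceeds 36.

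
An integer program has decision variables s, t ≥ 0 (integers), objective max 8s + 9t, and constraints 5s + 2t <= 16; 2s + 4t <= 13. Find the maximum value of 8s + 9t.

34

(s,t)=(2,2): 5·2+2·2=14≤16, 2·2+4·2=12≤13, objective 34.
(s,t)=(1,2): 5·1+2·2=9≤16, 2·1+4·2=10≤13, objective 26.
(s,t)=(2,1): 5·2+2·1=12≤16, 2·2+4·1=8≤13, objective 25.
(s,t)=(1,1): 5·1+2·1=7≤16, 2·1+4·1=6≤13, objective 17.
Maximum is 34 at (s,t)=(2,2).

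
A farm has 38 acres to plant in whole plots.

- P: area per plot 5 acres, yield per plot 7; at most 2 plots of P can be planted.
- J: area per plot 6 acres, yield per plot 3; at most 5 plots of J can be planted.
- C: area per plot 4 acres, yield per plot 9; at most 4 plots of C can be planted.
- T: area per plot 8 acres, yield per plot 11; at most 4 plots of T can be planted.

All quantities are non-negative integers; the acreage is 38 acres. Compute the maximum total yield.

2×P, 3×C, and 2×T: area 38 ≤ 38, yield 2·7 + 3·9 + 2·11 = 63.
1×P, 4×C, and 2×T: area 37 ≤ 38, yield 1·7 + 4·9 + 2·11 = 65.
Best is 65.

65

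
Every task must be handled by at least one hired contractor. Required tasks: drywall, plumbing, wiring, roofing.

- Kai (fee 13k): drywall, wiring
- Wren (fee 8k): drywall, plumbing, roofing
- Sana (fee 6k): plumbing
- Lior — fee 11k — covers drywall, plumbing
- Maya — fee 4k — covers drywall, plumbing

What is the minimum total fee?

Choose Kai and Wren: together they cover drywall, plumbing, wiring, roofing — every task.
Total fee: 13 + 8 = 21.

21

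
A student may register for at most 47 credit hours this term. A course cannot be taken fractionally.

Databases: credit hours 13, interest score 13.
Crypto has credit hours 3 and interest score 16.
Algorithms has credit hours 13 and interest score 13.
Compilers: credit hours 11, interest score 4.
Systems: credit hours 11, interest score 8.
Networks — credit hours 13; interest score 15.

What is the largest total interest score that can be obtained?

Allowing fractional choices, the relaxed optimum would be about 60.6, but courses are indivisible.
Databases + Crypto + Algorithms + Networks: credit hours 13 + 3 + 13 + 13 = 42 ≤ 47, interest score 13 + 16 + 13 + 15 = 57.
Databases + Crypto + Systems + Networks: credit hours 13 + 3 + 11 + 13 = 40 ≤ 47, interest score 13 + 16 + 8 + 15 = 52.
Best is Databases, Crypto, Algorithms, and Networks with total interest score 57.

57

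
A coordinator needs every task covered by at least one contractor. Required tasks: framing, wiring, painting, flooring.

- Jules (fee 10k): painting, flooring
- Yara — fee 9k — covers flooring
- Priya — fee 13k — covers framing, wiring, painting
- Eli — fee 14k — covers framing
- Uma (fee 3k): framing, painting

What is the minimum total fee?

22

The greedy cost-per-new-task heuristic would pick Uma, Yara, and Priya for 25, but a cheaper cover exists.
Choose Yara and Priya: together they cover framing, wiring, painting, flooring — every task.
Total fee: 9 + 13 = 22.
No cover costs less than 22.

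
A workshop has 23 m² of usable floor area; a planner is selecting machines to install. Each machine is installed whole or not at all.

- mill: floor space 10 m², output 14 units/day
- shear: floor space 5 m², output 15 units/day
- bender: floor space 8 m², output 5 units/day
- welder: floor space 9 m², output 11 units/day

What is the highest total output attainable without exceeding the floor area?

34

Allowing fractional choices, the relaxed optimum would be about 38.8, but machines are indivisible.
mill + shear: floor space 10 + 5 = 15 ≤ 23, output 14 + 15 = 29.
mill + shear + bender: floor space 10 + 5 + 8 = 23 ≤ 23, output 14 + 15 + 5 = 34.
shear + bender + welder: floor space 5 + 8 + 9 = 22 ≤ 23, output 15 + 5 + 11 = 31.
Best is mill, shear, and bender with total output 34.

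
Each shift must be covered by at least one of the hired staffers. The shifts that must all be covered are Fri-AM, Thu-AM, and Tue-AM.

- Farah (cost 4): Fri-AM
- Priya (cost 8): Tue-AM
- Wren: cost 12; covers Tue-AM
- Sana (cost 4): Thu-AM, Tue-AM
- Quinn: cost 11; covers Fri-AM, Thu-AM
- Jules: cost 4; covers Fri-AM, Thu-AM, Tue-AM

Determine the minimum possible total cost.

4

Jules alone covers Fri-AM, Thu-AM, Tue-AM — every shift.
Total cost: 4.
No cover costs less than 4.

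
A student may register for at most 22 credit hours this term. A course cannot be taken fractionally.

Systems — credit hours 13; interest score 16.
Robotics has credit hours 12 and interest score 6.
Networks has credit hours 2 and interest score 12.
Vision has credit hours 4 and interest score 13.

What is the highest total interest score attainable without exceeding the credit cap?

41

Allowing fractional choices, the relaxed optimum would be about 42.5, but courses are indivisible.
Systems + Networks + Vision: credit hours 13 + 2 + 4 = 19 ≤ 22, interest score 16 + 12 + 13 = 41.
Robotics + Networks + Vision: credit hours 12 + 2 + 4 = 18 ≤ 22, interest score 6 + 12 + 13 = 31.
Best is Systems, Networks, and Vision with total interest score 41.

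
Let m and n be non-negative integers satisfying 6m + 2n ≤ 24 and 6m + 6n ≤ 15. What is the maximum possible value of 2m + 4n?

(m,n)=(0,2): 6·0+2·2=4≤24, 6·0+6·2=12≤15, objective 8.
(m,n)=(1,1): 6·1+2·1=8≤24, 6·1+6·1=12≤15, objective 6.
The best lattice point is (0,2), giving 8.

8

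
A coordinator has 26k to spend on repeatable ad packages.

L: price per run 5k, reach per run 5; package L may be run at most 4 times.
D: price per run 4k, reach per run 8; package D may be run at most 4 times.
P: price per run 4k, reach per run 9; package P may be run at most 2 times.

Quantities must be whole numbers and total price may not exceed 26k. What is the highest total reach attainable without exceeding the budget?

Take 4×D and 2×P: price 24 ≤ 26, reach 4·8 + 2·9 = 50.
P has the best ratio (9/4) and is taken to its limit of 2; remaining capacity is filled optimally with the others.

50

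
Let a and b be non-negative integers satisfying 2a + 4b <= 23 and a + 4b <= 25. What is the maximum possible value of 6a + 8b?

(a,b)=(11,0): 2·11+4·0=22≤23, 1·11+4·0=11≤25, objective 66.
(a,b)=(10,0): 2·10+4·0=20≤23, 1·10+4·0=10≤25, objective 60.
Maximum is 66 at (a,b)=(11,0).

66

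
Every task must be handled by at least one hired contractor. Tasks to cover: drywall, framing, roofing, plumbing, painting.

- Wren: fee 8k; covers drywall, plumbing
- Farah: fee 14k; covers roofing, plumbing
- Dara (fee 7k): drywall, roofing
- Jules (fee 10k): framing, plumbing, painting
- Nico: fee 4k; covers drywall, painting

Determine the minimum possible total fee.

17

Choose Dara and Jules: together they cover drywall, framing, roofing, plumbing, painting — every task.
Total fee: 7 + 10 = 17.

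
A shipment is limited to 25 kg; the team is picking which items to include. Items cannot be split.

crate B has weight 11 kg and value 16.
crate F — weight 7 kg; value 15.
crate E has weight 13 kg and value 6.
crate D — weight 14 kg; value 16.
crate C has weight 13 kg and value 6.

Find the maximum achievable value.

This is a 0-1 knapsack instance.
Allowing fractional choices, the relaxed optimum would be about 39.0, but items are indivisible.
crate B + crate D: weight 11 + 14 = 25 ≤ 25, value 16 + 16 = 32.
crate B + crate F: weight 11 + 7 = 18 ≤ 25, value 16 + 15 = 31.
Best is crate B and crate D with total value 32.

32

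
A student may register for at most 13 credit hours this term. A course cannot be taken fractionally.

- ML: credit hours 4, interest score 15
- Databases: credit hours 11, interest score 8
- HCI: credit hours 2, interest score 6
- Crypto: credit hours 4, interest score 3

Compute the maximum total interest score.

Take ML, HCI, and Crypto: credit hours 4 + 2 + 4 = 10 ≤ 13, interest score 15 + 6 + 3 = 24.
No other feasible combination does better.

24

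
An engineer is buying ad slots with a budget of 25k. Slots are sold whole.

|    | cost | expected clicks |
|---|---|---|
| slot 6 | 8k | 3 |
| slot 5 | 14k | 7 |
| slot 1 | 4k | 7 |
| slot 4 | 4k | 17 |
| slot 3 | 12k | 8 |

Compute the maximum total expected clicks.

32

Allowing fractional choices, the relaxed optimum would be about 34.5, but ad slots are indivisible.
slot 5 + slot 1 + slot 4: cost 14 + 4 + 4 = 22 ≤ 25, expected clicks 7 + 7 + 17 = 31.
slot 1 + slot 4 + slot 3: cost 4 + 4 + 12 = 20 ≤ 25, expected clicks 7 + 17 + 8 = 32.
slot 6 + slot 4 + slot 3: cost 8 + 4 + 12 = 24 ≤ 25, expected clicks 3 + 17 + 8 = 28.
Best is slot 1, slot 4, and slot 3 with total expected clicks 32.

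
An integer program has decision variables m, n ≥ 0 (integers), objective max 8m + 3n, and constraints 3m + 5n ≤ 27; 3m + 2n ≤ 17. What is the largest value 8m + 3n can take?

The continuous relaxation peaks at (5.67, 0) with value 45.33; rounding to a feasible lattice point costs some objective.
(m,n)=(5,1): 3·5+5·1=20≤27, 3·5+2·1=17≤17, objective 43.
(m,n)=(5,0): 3·5+5·0=15≤27, 3·5+2·0=15≤17, objective 40.
(m,n)=(4,2): 3·4+5·2=22≤27, 3·4+2·2=16≤17, objective 38.
Maximum is 43 at (m,n)=(5,1).

43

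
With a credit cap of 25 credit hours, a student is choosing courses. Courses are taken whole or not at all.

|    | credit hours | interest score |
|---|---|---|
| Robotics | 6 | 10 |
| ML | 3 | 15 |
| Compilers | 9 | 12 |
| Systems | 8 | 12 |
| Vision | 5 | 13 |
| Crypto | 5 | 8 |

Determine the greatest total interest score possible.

52

Robotics + ML + Compilers + Vision: credit hours 6 + 3 + 9 + 5 = 23 ≤ 25, interest score 10 + 15 + 12 + 13 = 50.
Robotics + ML + Systems + Vision: credit hours 6 + 3 + 8 + 5 = 22 ≤ 25, interest score 10 + 15 + 12 + 13 = 50.
ML + Compilers + Systems + Vision: credit hours 3 + 9 + 8 + 5 = 25 ≤ 25, interest score 15 + 12 + 12 + 13 = 52.
Best is ML, Compilers, Systems, and Vision with total interest score 52.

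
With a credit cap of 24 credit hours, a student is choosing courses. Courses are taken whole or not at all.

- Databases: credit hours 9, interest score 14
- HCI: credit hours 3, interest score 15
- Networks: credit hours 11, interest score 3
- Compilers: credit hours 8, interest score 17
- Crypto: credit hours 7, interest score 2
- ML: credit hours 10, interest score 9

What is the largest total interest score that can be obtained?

Treat it as a binary knapsack problem.
HCI + Compilers + ML: credit hours 3 + 8 + 10 = 21 ≤ 24, interest score 15 + 17 + 9 = 41.
Databases + HCI + Compilers: credit hours 9 + 3 + 8 = 20 ≤ 24, interest score 14 + 15 + 17 = 46.
Databases + HCI + ML: credit hours 9 + 3 + 10 = 22 ≤ 24, interest score 14 + 15 + 9 = 38.
Best is Databases, HCI, and Compilers with total interest score 46.

46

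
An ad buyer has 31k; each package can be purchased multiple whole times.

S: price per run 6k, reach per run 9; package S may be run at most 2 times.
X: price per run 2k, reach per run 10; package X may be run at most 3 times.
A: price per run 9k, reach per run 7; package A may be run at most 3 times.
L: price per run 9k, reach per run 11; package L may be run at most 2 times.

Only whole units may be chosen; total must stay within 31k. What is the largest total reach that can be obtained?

This is a bounded integer knapsack.
X has the best ratio (10/2); taking only X gives at most 3×10 = 30 (stopped by the supply cap of 3).
Mixing does better — 1×S, 3×X, and 2×L: price 30 ≤ 31, reach 1·9 + 3·10 + 2·11 = 61.

61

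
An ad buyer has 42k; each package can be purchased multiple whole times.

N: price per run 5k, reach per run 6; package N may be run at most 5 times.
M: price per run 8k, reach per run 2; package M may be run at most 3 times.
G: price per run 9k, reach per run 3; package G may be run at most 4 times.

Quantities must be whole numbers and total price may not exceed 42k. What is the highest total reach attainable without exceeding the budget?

This is a bounded integer knapsack.
Take 5×N, 1×M, and 1×G: price 42 ≤ 42, reach 5·6 + 1·2 + 1·3 = 35.
N has the best ratio (6/5) and is taken to its limit of 5; remaining capacity is filled optimally with the others.

35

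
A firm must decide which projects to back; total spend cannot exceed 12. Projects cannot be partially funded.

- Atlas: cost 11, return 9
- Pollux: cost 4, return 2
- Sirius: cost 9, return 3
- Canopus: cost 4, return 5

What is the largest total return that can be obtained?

Allowing fractional choices, the relaxed optimum would be about 11.5, but projects are indivisible.
Pollux + Canopus: cost 4 + 4 = 8 ≤ 12, return 2 + 5 = 7.
Canopus: cost 4 ≤ 12, return 5.
Atlas: cost 11 ≤ 12, return 9.
Best is Atlas with total return 9.

9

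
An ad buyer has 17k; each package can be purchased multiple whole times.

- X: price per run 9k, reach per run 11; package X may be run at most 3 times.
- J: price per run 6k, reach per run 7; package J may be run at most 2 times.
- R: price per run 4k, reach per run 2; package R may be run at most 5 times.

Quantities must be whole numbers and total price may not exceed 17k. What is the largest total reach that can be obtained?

2×J and 1×R: price 16 ≤ 17, reach 2·7 + 1·2 = 16.
1×X and 1×J: price 15 ≤ 17, reach 1·11 + 1·7 = 18.
Best is 18.

18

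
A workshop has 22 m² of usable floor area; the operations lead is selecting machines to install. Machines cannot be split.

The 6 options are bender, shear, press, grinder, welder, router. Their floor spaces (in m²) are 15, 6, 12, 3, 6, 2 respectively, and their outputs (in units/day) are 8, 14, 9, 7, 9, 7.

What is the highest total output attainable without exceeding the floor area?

shear + grinder + welder + router: floor space 6 + 3 + 6 + 2 = 17 ≤ 22, output 14 + 7 + 9 + 7 = 37.
shear + grinder + welder: floor space 6 + 3 + 6 = 15 ≤ 22, output 14 + 7 + 9 = 30.
shear + welder + router: floor space 6 + 6 + 2 = 14 ≤ 22, output 14 + 9 + 7 = 30.
Best is shear, grinder, welder, and router with total output 37.

37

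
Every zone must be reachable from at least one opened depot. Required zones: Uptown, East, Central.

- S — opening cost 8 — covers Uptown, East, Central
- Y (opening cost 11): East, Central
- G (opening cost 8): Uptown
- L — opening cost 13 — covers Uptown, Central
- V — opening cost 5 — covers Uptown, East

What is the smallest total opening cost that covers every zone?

The greedy cost-per-new-zone heuristic would pick V and S for 13, but a cheaper cover exists.
S alone covers Uptown, East, Central — every zone.
Total opening cost: 8.
No cover costs less than 8.

8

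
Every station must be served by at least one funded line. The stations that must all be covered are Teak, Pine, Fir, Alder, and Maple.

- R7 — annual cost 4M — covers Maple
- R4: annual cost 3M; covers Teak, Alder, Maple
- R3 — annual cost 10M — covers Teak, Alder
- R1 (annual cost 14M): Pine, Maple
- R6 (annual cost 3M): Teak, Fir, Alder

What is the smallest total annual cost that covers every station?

17

The greedy cost-per-new-station heuristic would pick R4, R6, and R1 for 20, but a cheaper cover exists.
Choose R1 and R6: together they cover Teak, Pine, Fir, Alder, Maple — every station.
Total annual cost: 14 + 3 = 17.
No cover costs less than 17.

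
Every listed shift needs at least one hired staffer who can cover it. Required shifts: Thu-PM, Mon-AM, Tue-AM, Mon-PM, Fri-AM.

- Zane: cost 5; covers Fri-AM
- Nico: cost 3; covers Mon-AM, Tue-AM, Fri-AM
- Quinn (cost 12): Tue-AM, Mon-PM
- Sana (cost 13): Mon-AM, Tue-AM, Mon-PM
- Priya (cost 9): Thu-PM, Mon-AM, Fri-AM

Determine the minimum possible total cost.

The greedy cost-per-new-shift heuristic would pick Nico, Priya, and Quinn for 24, but a cheaper cover exists.
Choose Quinn and Priya: together they cover Thu-PM, Mon-AM, Tue-AM, Mon-PM, Fri-AM — every shift.
Total cost: 12 + 9 = 21.
No cover costs less than 21.

21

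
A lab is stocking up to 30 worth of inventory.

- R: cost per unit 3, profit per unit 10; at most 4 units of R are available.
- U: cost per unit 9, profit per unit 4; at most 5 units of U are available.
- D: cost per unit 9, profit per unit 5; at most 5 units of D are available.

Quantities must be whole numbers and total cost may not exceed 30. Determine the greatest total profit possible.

50

4×R, 1×U, and 1×D: cost 30 ≤ 30, profit 4·10 + 1·4 + 1·5 = 49.
4×R and 2×D: cost 30 ≤ 30, profit 4·10 + 2·5 = 50.
Best is 50.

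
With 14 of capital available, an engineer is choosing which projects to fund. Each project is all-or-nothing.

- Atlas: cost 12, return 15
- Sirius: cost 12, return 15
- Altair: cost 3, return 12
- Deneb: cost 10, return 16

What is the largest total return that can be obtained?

Take Altair and Deneb: cost 3 + 10 = 13 ≤ 14, return 12 + 16 = 28.
No other feasible combination does better.

28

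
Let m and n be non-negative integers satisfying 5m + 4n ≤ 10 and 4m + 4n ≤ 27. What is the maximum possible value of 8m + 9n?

18

The continuous relaxation peaks at (0, 2.5) with value 22.50; rounding to a feasible lattice point costs some objective.
(m,n)=(0,2): 5·0+4·2=8≤10, 4·0+4·2=8≤27, objective 18.
(m,n)=(1,1): 5·1+4·1=9≤10, 4·1+4·1=8≤27, objective 17.
(m,n)=(0,1): 5·0+4·1=4≤10, 4·0+4·1=4≤27, objective 9.
The best lattice point is (0,2), giving 18.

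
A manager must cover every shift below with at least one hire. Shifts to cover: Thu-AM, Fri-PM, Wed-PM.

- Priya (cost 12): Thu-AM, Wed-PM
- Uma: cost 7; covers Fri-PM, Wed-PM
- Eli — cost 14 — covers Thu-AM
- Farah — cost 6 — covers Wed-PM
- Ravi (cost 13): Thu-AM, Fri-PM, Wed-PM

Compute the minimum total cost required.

This is a weighted set-cover instance.
The greedy cost-per-new-shift heuristic would pick Uma and Priya for 19, but a cheaper cover exists.
Ravi alone covers Thu-AM, Fri-PM, Wed-PM — every shift.
Total cost: 13.
No cover costs less than 13.

13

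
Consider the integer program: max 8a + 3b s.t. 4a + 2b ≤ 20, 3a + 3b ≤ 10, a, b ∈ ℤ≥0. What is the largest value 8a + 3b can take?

24

Relaxing integrality, the LP optimum is 26.67 at (a,b) = (3.33, 0), which is not an integer point.
(a,b)=(3,0): 4·3+2·0=12≤20, 3·3+3·0=9≤10, objective 24.
(a,b)=(2,1): 4·2+2·1=10≤20, 3·2+3·1=9≤10, objective 19.
(a,b)=(2,0): 4·2+2·0=8≤20, 3·2+3·0=6≤10, objective 16.
No feasible integer point exceeds 24.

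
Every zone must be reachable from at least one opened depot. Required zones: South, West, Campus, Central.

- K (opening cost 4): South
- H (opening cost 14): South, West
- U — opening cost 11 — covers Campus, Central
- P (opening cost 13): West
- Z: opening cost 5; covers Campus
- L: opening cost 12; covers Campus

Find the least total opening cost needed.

The greedy cost-per-new-zone heuristic would pick K, Z, U, and P for 33, but a cheaper cover exists.
Choose H and U: together they cover South, West, Campus, Central — every zone.
Total opening cost: 14 + 11 = 25.
No cover costs less than 25.

25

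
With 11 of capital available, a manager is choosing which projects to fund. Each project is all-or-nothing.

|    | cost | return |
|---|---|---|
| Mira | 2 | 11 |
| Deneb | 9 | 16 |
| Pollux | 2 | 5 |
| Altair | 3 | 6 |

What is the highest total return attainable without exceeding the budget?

This is a 0-1 knapsack instance.
Allowing fractional choices, the relaxed optimum would be about 29.1, but projects are indivisible.
Mira + Pollux + Altair: cost 2 + 2 + 3 = 7 ≤ 11, return 11 + 5 + 6 = 22.
Deneb + Pollux: cost 9 + 2 = 11 ≤ 11, return 16 + 5 = 21.
Mira + Deneb: cost 2 + 9 = 11 ≤ 11, return 11 + 16 = 27.
Best is Mira and Deneb with total return 27.

27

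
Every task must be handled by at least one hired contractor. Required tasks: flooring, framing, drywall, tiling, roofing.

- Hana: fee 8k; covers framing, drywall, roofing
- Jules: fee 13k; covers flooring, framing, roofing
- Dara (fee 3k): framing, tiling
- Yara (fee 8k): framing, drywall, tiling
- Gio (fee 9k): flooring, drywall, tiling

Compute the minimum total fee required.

17

The greedy cost-per-new-task heuristic would pick Dara, Hana, and Gio for 20, but a cheaper cover exists.
Choose Hana and Gio: together they cover flooring, framing, drywall, tiling, roofing — every task.
Total fee: 8 + 9 = 17.
No cover costs less than 17.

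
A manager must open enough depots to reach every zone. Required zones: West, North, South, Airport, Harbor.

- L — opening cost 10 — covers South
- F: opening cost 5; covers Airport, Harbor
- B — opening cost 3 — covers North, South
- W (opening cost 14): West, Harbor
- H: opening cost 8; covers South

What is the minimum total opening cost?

Choose F, B, and W: together they cover West, North, South, Airport, Harbor — every zone.
Total opening cost: 5 + 3 + 14 = 22.
No cover costs less than 22.

22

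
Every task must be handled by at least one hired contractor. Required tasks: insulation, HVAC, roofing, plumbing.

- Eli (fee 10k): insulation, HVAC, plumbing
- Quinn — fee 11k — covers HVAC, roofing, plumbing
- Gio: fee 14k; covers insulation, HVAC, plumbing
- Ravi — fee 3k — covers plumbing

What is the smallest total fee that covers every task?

The greedy cost-per-new-task heuristic would pick Ravi, Eli, and Quinn for 24, but a cheaper cover exists.
Choose Eli and Quinn: together they cover insulation, HVAC, roofing, plumbing — every task.
Total fee: 10 + 11 = 21.
No cover costs less than 21.

21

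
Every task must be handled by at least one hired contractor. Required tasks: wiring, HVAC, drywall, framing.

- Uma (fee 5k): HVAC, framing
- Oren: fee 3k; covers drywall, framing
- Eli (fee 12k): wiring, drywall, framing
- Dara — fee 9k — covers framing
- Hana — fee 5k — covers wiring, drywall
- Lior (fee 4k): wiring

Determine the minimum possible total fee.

This is a weighted set-cover instance.
The greedy cost-per-new-task heuristic would pick Oren, Lior, and Uma for 12, but a cheaper cover exists.
Choose Uma and Hana: together they cover wiring, HVAC, drywall, framing — every task.
Total fee: 5 + 5 = 10.
No cover costs less than 10.

10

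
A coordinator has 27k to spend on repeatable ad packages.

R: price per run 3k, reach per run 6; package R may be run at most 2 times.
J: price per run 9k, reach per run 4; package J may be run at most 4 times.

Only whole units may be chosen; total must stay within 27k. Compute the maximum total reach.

This is a bounded integer knapsack.
Take 2×R and 2×J: price 24 ≤ 27, reach 2·6 + 2·4 = 20.
R has the best ratio (6/3) and is taken to its limit of 2; remaining capacity is filled optimally with the others.

20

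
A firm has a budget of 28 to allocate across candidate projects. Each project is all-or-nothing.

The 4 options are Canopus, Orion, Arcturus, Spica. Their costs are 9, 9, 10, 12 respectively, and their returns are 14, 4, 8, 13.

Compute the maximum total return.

27

Canopus + Spica: cost 9 + 12 = 21 ≤ 28, return 14 + 13 = 27.
Canopus + Orion + Arcturus: cost 9 + 9 + 10 = 28 ≤ 28, return 14 + 4 + 8 = 26.
Best is Canopus and Spica with total return 27.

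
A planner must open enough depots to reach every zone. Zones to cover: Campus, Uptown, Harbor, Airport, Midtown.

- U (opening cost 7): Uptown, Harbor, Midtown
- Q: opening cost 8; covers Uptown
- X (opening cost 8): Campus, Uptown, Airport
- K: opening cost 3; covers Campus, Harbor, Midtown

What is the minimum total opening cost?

Choose X and K: together they cover Campus, Uptown, Harbor, Airport, Midtown — every zone.
Total opening cost: 8 + 3 = 11.
No cover costs less than 11.

11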